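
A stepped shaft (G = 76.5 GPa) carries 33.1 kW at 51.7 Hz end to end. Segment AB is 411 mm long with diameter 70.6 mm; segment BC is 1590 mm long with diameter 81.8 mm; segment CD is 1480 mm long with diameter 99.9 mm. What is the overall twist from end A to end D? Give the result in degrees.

ω = 2π·51.7 = 324.8 rad/s, so T = P/ω = 33.1×10³ / 324.8 = 101.9 N·m.
J_AB = π(0.0706)⁴/32 = 2.44×10^-6 m⁴; J_BC = π(0.0818)⁴/32 = 4.40×10^-6 m⁴; J_CD = π(0.0999)⁴/32 = 9.78×10^-6 m⁴.
θ = (T/G)·Σ L_i/J_i = (101.9/76.5×10⁹)·(0.411/2.44×10^-6 + 1.59/4.40×10^-6 + 1.48/9.78×10^-6) = 9.079×10^-4 rad.

0.0520°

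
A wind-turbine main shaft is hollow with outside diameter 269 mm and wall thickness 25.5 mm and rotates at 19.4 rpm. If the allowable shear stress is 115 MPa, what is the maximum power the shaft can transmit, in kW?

508 kW

J = π(d_o⁴ − d_i⁴)/32 = π(0.269⁴ − 0.218⁴)/32 = 2.923×10^-4 m⁴.
T_max = τ_allow·J/r = 1.15×10^8 × 2.923×10^-4 / 0.135 = 249900 N·m.
ω = 2π·19.4/60 = 2.032 rad/s, so P_max = T_max·ω = 5.078×10^5 W.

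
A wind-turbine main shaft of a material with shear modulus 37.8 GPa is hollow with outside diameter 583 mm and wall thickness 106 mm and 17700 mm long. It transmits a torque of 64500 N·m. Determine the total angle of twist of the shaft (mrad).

3.19 mrad

J = π(d_o⁴ − d_i⁴)/32 = π(0.583⁴ − 0.371⁴)/32 = 9.482×10^-3 m⁴.
θ = T·L/(G·J) = 64500 × 17.7 / (37.8×10⁹ × 9.482×10^-3) = 3.185×10^-3 rad.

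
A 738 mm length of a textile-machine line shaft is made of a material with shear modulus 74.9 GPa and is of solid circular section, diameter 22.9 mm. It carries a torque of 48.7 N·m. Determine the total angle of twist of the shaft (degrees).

1.02°

J = πd⁴/32 = π(0.0229)⁴/32 = 2.700×10^-8 m⁴.
θ = T·L/(G·J) = 48.70 × 0.738 / (74.9×10⁹ × 2.700×10^-8) = 0.01777 rad.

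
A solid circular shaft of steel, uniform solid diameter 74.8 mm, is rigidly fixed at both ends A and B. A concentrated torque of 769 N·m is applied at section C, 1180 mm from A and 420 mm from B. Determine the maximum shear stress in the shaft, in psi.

1000 psi

With uniform GJ and both ends fixed, compatibility θ_AC = θ_CB gives T_A·a = T_B·b, together with T_A + T_B = T₀.
T_A = T₀·b/(a+b) = 769.0·420/1600 = 201.9 N·m; T_B = 567.1 N·m.
τ in each portion: τ_AC = 2.46×10^6 Pa, τ_CB = 6.90×10^6 Pa; maximum is in CB.
τ_max = T_CB·r/J = 567.1·0.0374/3.07×10^-6 = 6.902×10^6 Pa.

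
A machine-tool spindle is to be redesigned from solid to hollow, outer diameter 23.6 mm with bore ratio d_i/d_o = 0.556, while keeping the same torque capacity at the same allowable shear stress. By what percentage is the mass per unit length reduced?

26.1 %

Equal τ_max and T ⇒ the solid shaft needs d_s³ = d_o³(1−k⁴), so d_s = 23.6·(1−0.556⁴)^(1/3) = 22.82 mm.
Area ratio A_h/A_s = d_o²(1−k²)/d_s² = (1−k²)/(1−k⁴)^(2/3) = 0.7387.
Mass saving = 1 − 0.7387 = 26.1 %.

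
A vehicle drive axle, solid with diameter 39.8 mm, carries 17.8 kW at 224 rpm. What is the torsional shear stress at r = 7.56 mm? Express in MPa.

ω = 2π·224/60 = 23.46 rad/s, so T = P/ω = 17.8×10³ / 23.46 = 758.8 N·m.
J = πd⁴/32 = π(0.0398)⁴/32 = 2.463×10^-7 m⁴.
Shear stress varies linearly with radius: τ = T·r/J = 758.8 × 0.00756 / 2.463×10^-7 = 2.329×10^7 Pa.

23.3 MPa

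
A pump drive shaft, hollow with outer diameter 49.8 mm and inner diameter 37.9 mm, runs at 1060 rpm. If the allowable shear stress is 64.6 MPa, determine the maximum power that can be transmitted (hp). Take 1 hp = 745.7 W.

155 hp

J = π(d_o⁴ − d_i⁴)/32 = π(0.0498⁴ − 0.0379⁴)/32 = 4.013×10^-7 m⁴.
T_max = τ_allow·J/r = 6.46×10^7 × 4.013×10^-7 / 0.0249 = 1041 N·m.
ω = 2π·1060/60 = 111.0 rad/s, so P_max = T_max·ω = 1.156×10^5 W.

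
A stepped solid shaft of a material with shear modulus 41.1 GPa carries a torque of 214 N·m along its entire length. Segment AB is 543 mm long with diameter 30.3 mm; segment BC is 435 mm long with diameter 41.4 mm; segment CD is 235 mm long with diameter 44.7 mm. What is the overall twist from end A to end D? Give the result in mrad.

J_AB = π(0.0303)⁴/32 = 8.28×10^-8 m⁴; J_BC = π(0.0414)⁴/32 = 2.88×10^-7 m⁴; J_CD = π(0.0447)⁴/32 = 3.92×10^-7 m⁴.
θ = (T/G)·Σ L_i/J_i = (214.0/41.1×10⁹)·(0.543/8.28×10^-8 + 0.435/2.88×10^-7 + 0.235/3.92×10^-7) = 0.04514 rad.

45.1 mrad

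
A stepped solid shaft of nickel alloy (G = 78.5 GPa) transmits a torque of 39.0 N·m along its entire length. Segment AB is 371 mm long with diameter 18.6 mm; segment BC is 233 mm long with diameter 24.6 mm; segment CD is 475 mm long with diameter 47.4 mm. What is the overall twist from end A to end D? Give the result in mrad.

J_AB = π(0.0186)⁴/32 = 1.18×10^-8 m⁴; J_BC = π(0.0246)⁴/32 = 3.60×10^-8 m⁴; J_CD = π(0.0474)⁴/32 = 4.96×10^-7 m⁴.
θ = (T/G)·Σ L_i/J_i = (39.00/78.5×10⁹)·(0.371/1.18×10^-8 + 0.233/3.60×10^-8 + 0.475/4.96×10^-7) = 0.01938 rad.

19.4 mrad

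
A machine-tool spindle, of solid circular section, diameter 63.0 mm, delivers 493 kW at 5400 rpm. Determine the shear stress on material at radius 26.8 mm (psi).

2190 psi

ω = 2π·5400/60 = 565.5 rad/s, so T = P/ω = 493×10³ / 565.5 = 871.8 N·m.
J = πd⁴/32 = π(0.0630)⁴/32 = 1.547×10^-6 m⁴.
Shear stress varies linearly with radius: τ = T·r/J = 871.8 × 0.0268 / 1.547×10^-6 = 1.511×10^7 Pa.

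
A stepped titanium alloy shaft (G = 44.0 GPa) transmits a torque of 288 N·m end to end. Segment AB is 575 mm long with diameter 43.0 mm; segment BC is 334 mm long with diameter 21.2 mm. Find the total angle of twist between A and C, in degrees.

6.96°

J_AB = π(0.0430)⁴/32 = 3.36×10^-7 m⁴; J_BC = π(0.0212)⁴/32 = 1.98×10^-8 m⁴.
θ = (T/G)·Σ L_i/J_i = (288.0/44.0×10⁹)·(0.575/3.36×10^-7 + 0.334/1.98×10^-8) = 0.1215 rad.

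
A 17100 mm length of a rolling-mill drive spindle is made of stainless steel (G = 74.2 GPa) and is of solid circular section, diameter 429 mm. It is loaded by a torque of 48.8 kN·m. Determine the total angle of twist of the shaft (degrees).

0.194°

J = πd⁴/32 = π(0.429)⁴/32 = 3.325×10^-3 m⁴.
θ = T·L/(G·J) = 48800 × 17.1 / (74.2×10⁹ × 3.325×10^-3) = 3.382×10^-3 rad.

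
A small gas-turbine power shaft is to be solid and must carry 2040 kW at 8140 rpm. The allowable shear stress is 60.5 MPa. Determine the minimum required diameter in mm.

ω = 2π·8140/60 = 852.4 rad/s, so T = P/ω = 2040×10³ / 852.4 = 2393 N·m.
For a solid shaft τ_max = 16T/(πd³), so d = (16T/(π τ_allow))^(1/3) = (16·2393/(π·6.05×10^7))^(1/3) = 0.05862 m.

58.6 mm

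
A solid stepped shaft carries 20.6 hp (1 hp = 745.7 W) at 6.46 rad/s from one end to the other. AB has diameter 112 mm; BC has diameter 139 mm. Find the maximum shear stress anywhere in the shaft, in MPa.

8.62 MPa

ω = 6.46 rad/s, so T = P/ω = 20.6×745.7 / 6.460 = 2378 N·m.
Under the same torque, τ_max = 16T/(πd³) is largest where d is smallest — segment AB (d = 112 mm).
τ_max = 16·2378/(π·(0.112)³) = 8.620×10^6 Pa.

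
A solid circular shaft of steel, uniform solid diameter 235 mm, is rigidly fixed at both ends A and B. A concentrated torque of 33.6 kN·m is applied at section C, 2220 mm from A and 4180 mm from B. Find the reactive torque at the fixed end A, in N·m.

With uniform GJ and both ends fixed, compatibility θ_AC = θ_CB gives T_A·a = T_B·b, together with T_A + T_B = T₀.
T_A = T₀·b/(a+b) = 33600·4180/6400 = 21940 N·m; T_B = 11660 N·m.

21900 N·m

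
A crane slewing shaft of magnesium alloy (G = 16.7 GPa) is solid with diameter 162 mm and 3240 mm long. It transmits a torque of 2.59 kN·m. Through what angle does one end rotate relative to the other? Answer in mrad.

J = πd⁴/32 = π(0.162)⁴/32 = 6.762×10^-5 m⁴.
θ = T·L/(G·J) = 2590 × 3.24 / (16.7×10⁹ × 6.762×10^-5) = 7.431×10^-3 rad.

7.43 mrad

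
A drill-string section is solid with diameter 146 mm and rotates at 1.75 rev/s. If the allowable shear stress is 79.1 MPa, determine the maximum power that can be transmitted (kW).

J = πd⁴/32 = π(0.146)⁴/32 = 4.461×10^-5 m⁴.
T_max = τ_allow·J/r = 7.91×10^7 × 4.461×10^-5 / 0.0730 = 48340 N·m.
ω = 2π·1.75 = 11.00 rad/s, so P_max = T_max·ω = 5.315×10^5 W.

531 kW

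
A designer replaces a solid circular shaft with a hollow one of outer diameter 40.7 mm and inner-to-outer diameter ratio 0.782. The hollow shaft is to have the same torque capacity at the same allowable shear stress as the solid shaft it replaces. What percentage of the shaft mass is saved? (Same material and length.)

46.9 %

Equal τ_max and T ⇒ the solid shaft needs d_s³ = d_o³(1−k⁴), so d_s = 40.7·(1−0.782⁴)^(1/3) = 34.82 mm.
Area ratio A_h/A_s = d_o²(1−k²)/d_s² = (1−k²)/(1−k⁴)^(2/3) = 0.5308.
Mass saving = 1 − 0.5308 = 46.9 %.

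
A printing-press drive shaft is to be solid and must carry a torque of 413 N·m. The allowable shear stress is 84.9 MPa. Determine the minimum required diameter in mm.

29.2 mm

For a solid shaft τ_max = 16T/(πd³), so d = (16T/(π τ_allow))^(1/3) = (16·413.0/(π·8.49×10^7))^(1/3) = 0.02915 m.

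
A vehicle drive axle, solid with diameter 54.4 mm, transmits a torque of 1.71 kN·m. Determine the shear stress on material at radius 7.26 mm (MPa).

14.4 MPa

J = πd⁴/32 = π(0.0544)⁴/32 = 8.598×10^-7 m⁴.
Shear stress varies linearly with radius: τ = T·r/J = 1710 × 0.00726 / 8.598×10^-7 = 1.444×10^7 Pa.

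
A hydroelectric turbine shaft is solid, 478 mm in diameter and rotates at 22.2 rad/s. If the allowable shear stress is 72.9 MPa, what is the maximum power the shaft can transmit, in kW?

34700 kW

J = πd⁴/32 = π(0.478)⁴/32 = 5.125×10^-3 m⁴.
T_max = τ_allow·J/r = 7.29×10^7 × 5.125×10^-3 / 0.239 = 1.563e6 N·m.
ω = 22.2 rad/s, so P_max = T_max·ω = 3.471×10^7 W.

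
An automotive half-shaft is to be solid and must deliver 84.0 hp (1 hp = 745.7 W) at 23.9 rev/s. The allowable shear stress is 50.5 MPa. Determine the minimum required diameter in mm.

ω = 2π·23.9 = 150.2 rad/s, so T = P/ω = 84.0×745.7 / 150.2 = 417.1 N·m.
For a solid shaft τ_max = 16T/(πd³), so d = (16T/(π τ_allow))^(1/3) = (16·417.1/(π·5.05×10^7))^(1/3) = 0.03478 m.

34.8 mm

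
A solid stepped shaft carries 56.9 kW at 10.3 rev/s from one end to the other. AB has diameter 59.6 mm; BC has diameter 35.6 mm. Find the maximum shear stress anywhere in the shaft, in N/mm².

99.2 N/mm²

ω = 2π·10.3 = 64.72 rad/s, so T = P/ω = 56.9×10³ / 64.72 = 879.2 N·m.
Under the same torque, τ_max = 16T/(πd³) is largest where d is smallest — segment BC (d = 35.6 mm).
τ_max = 16·879.2/(π·(0.0356)³) = 9.925×10^7 Pa.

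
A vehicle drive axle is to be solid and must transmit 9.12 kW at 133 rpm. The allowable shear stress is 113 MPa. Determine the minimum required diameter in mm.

30.9 mm

ω = 2π·133/60 = 13.93 rad/s, so T = P/ω = 9.12×10³ / 13.93 = 654.8 N·m.
For a solid shaft τ_max = 16T/(πd³), so d = (16T/(π τ_allow))^(1/3) = (16·654.8/(π·1.13×10^8))^(1/3) = 0.03090 m.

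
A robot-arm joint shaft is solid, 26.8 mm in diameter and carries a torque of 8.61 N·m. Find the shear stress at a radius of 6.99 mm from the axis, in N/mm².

1.19 N/mm²

J = πd⁴/32 = π(0.0268)⁴/32 = 5.065×10^-8 m⁴.
Shear stress varies linearly with radius: τ = T·r/J = 8.610 × 0.00699 / 5.065×10^-8 = 1.188×10^6 Pa.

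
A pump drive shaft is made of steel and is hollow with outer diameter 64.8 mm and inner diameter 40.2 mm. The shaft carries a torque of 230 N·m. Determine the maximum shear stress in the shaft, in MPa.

5.05 MPa

J = π(d_o⁴ − d_i⁴)/32 = π(0.0648⁴ − 0.0402⁴)/32 = 1.475×10^-6 m⁴.
τ_max = T·r/J = 230.0 × 0.0324 / 1.475×10^-6 = 5.054×10^6 Pa.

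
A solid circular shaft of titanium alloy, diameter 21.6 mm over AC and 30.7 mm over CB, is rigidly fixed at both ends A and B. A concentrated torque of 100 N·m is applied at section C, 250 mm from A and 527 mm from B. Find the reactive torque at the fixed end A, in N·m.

Compatibility: T_A·a/J_AC = T_B·b/J_CB with T_A + T_B = T₀.
J_AC = 2.14×10^-8 m⁴, J_CB = 8.72×10^-8 m⁴, so T_A = T₀·(J_AC/a)/((J_AC/a)+(J_CB/b)) = 34.06 N·m, T_B = 65.94 N·m.

34.1 N·m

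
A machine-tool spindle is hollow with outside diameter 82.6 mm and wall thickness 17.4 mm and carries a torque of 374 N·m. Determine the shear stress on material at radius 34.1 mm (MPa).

J = π(d_o⁴ − d_i⁴)/32 = π(0.0826⁴ − 0.0478⁴)/32 = 4.058×10^-6 m⁴.
Shear stress varies linearly with radius: τ = T·r/J = 374.0 × 0.0341 / 4.058×10^-6 = 3.143×10^6 Pa.

3.14 MPa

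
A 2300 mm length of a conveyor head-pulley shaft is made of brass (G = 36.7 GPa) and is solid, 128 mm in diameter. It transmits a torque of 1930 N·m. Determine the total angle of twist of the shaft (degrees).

J = πd⁴/32 = π(0.128)⁴/32 = 2.635×10^-5 m⁴.
θ = T·L/(G·J) = 1930 × 2.30 / (36.7×10⁹ × 2.635×10^-5) = 4.590×10^-3 rad.

0.263°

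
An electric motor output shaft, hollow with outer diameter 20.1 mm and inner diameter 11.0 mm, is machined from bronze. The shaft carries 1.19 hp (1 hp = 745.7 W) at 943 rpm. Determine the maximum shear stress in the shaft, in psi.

ω = 2π·943/60 = 98.75 rad/s, so T = P/ω = 1.19×745.7 / 98.75 = 8.986 N·m.
J = π(d_o⁴ − d_i⁴)/32 = π(0.0201⁴ − 0.0110⁴)/32 = 1.459×10^-8 m⁴.
τ_max = T·r/J = 8.986 × 0.0100 / 1.459×10^-8 = 6.191×10^6 Pa.

898 psi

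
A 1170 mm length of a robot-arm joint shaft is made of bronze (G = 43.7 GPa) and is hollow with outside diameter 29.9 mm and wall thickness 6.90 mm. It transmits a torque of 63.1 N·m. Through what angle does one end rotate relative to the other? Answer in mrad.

23.5 mrad

J = π(d_o⁴ − d_i⁴)/32 = π(0.0299⁴ − 0.0161⁴)/32 = 7.187×10^-8 m⁴.
θ = T·L/(G·J) = 63.10 × 1.17 / (43.7×10⁹ × 7.187×10^-8) = 0.02351 rad.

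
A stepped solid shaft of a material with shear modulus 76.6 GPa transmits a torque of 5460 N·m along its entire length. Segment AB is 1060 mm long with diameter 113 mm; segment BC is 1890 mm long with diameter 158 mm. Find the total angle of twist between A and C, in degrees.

0.397°

J_AB = π(0.113)⁴/32 = 1.60×10^-5 m⁴; J_BC = π(0.158)⁴/32 = 6.12×10^-5 m⁴.
θ = (T/G)·Σ L_i/J_i = (5460/76.6×10⁹)·(1.06/1.60×10^-5 + 1.89/6.12×10^-5) = 6.922×10^-3 rad.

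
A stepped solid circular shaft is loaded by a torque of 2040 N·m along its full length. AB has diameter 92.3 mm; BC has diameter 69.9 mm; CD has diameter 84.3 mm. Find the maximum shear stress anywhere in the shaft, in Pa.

3.04e7 Pa

Under the same torque, τ_max = 16T/(πd³) is largest where d is smallest — segment BC (d = 69.9 mm).
τ_max = 16·2040/(π·(0.0699)³) = 3.042×10^7 Pa.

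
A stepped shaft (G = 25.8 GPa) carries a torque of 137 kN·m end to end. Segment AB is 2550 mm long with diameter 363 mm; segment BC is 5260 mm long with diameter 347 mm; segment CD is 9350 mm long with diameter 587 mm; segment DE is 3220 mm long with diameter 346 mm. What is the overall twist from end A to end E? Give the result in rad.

J_AB = π(0.363)⁴/32 = 1.70×10^-3 m⁴; J_BC = π(0.347)⁴/32 = 1.42×10^-3 m⁴; J_CD = π(0.587)⁴/32 = 0.0117 m⁴; J_DE = π(0.346)⁴/32 = 1.41×10^-3 m⁴.
θ = (T/G)·Σ L_i/J_i = (137000/25.8×10⁹)·(2.55/1.70×10^-3 + 5.26/1.42×10^-3 + 9.35/0.0117 + 3.22/1.41×10^-3) = 0.04398 rad.

0.0440 rad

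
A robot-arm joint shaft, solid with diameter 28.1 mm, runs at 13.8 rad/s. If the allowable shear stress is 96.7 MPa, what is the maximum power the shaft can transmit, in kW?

5.81 kW

J = πd⁴/32 = π(0.0281)⁴/32 = 6.121×10^-8 m⁴.
T_max = τ_allow·J/r = 9.67×10^7 × 6.121×10^-8 / 0.0140 = 421.3 N·m.
ω = 13.8 rad/s, so P_max = T_max·ω = 5814 W.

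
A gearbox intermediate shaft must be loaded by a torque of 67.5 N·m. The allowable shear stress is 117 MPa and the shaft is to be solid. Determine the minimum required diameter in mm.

14.3 mm

For a solid shaft τ_max = 16T/(πd³), so d = (16T/(π τ_allow))^(1/3) = (16·67.50/(π·1.17×10^8))^(1/3) = 0.01432 m.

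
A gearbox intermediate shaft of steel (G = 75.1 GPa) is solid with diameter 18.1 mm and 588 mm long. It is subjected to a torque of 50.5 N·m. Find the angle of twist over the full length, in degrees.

2.15°

J = πd⁴/32 = π(0.0181)⁴/32 = 1.054×10^-8 m⁴.
θ = T·L/(G·J) = 50.50 × 0.588 / (75.1×10⁹ × 1.054×10^-8) = 0.03752 rad.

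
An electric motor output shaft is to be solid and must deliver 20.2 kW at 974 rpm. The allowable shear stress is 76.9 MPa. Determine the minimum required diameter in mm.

23.6 mm

ω = 2π·974/60 = 102.0 rad/s, so T = P/ω = 20.2×10³ / 102.0 = 198.0 N·m.
For a solid shaft τ_max = 16T/(πd³), so d = (16T/(π τ_allow))^(1/3) = (16·198.0/(π·7.69×10^7))^(1/3) = 0.02358 m.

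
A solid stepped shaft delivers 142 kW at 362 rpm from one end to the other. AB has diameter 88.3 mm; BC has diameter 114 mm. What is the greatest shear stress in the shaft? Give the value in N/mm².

27.7 N/mm²

ω = 2π·362/60 = 37.91 rad/s, so T = P/ω = 142×10³ / 37.91 = 3746 N·m.
Under the same torque, τ_max = 16T/(πd³) is largest where d is smallest — segment AB (d = 88.3 mm).
τ_max = 16·3746/(π·(0.0883)³) = 2.771×10^7 Pa.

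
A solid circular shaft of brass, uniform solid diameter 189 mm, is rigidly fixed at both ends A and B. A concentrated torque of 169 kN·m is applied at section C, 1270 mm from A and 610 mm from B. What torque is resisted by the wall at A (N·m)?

With uniform GJ and both ends fixed, compatibility θ_AC = θ_CB gives T_A·a = T_B·b, together with T_A + T_B = T₀.
T_A = T₀·b/(a+b) = 169000·610/1880 = 54840 N·m; T_B = 114200 N·m.

54800 N·m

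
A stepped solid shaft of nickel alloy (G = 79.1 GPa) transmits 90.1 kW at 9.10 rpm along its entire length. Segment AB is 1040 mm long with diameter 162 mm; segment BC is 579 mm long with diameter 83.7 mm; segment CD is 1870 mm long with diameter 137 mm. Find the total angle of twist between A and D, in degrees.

ω = 2π·9.10/60 = 0.9529 rad/s, so T = P/ω = 90.1×10³ / 0.9529 = 94550 N·m.
J_AB = π(0.162)⁴/32 = 6.76×10^-5 m⁴; J_BC = π(0.0837)⁴/32 = 4.82×10^-6 m⁴; J_CD = π(0.137)⁴/32 = 3.46×10^-5 m⁴.
θ = (T/G)·Σ L_i/J_i = (94550/79.1×10⁹)·(1.04/6.76×10^-5 + 0.579/4.82×10^-6 + 1.87/3.46×10^-5) = 0.2266 rad.

13.0°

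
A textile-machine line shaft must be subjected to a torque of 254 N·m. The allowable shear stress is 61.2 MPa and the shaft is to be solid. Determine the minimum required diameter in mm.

27.6 mm

For a solid shaft τ_max = 16T/(πd³), so d = (16T/(π τ_allow))^(1/3) = (16·254.0/(π·6.12×10^7))^(1/3) = 0.02765 m.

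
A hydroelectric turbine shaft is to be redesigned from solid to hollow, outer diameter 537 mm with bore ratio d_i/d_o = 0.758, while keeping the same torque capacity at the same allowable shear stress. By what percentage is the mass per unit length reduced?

Equal τ_max and T ⇒ the solid shaft needs d_s³ = d_o³(1−k⁴), so d_s = 537·(1−0.758⁴)^(1/3) = 469.9 mm.
Area ratio A_h/A_s = d_o²(1−k²)/d_s² = (1−k²)/(1−k⁴)^(2/3) = 0.5557.
Mass saving = 1 − 0.5557 = 44.4 %.

44.4 %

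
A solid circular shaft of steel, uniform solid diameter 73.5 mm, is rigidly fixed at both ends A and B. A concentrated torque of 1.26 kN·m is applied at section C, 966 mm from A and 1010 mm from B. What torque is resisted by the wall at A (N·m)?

With uniform GJ and both ends fixed, compatibility θ_AC = θ_CB gives T_A·a = T_B·b, together with T_A + T_B = T₀.
T_A = T₀·b/(a+b) = 1260·1010/1976 = 644.0 N·m; T_B = 616.0 N·m.

644 N·m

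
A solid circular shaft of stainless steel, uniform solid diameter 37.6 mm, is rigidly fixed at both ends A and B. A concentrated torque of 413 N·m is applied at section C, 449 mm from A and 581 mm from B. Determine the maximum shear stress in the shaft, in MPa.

With uniform GJ and both ends fixed, compatibility θ_AC = θ_CB gives T_A·a = T_B·b, together with T_A + T_B = T₀.
T_A = T₀·b/(a+b) = 413.0·581/1030 = 233.0 N·m; T_B = 180.0 N·m.
τ in each portion: τ_AC = 2.23×10^7 Pa, τ_CB = 1.72×10^7 Pa; maximum is in AC.
τ_max = T_AC·r/J = 233.0·0.0188/1.96×10^-7 = 2.232×10^7 Pa.

22.3 MPa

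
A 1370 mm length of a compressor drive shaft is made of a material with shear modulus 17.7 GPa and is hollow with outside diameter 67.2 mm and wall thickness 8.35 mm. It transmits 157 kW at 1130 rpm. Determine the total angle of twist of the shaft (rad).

0.0753 rad

ω = 2π·1130/60 = 118.3 rad/s, so T = P/ω = 157×10³ / 118.3 = 1327 N·m.
J = π(d_o⁴ − d_i⁴)/32 = π(0.0672⁴ − 0.0505⁴)/32 = 1.364×10^-6 m⁴.
θ = T·L/(G·J) = 1327 × 1.37 / (17.7×10⁹ × 1.364×10^-6) = 0.07531 rad.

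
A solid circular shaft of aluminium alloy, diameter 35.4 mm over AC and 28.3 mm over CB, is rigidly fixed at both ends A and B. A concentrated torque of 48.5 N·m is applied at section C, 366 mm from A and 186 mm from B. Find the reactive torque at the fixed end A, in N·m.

26.9 N·m

Compatibility: T_A·a/J_AC = T_B·b/J_CB with T_A + T_B = T₀.
J_AC = 1.54×10^-7 m⁴, J_CB = 6.30×10^-8 m⁴, so T_A = T₀·(J_AC/a)/((J_AC/a)+(J_CB/b)) = 26.89 N·m, T_B = 21.61 N·m.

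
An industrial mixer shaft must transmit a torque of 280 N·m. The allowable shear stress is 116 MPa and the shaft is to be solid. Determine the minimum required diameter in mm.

For a solid shaft τ_max = 16T/(πd³), so d = (16T/(π τ_allow))^(1/3) = (16·280.0/(π·1.16×10^8))^(1/3) = 0.02308 m.

23.1 mm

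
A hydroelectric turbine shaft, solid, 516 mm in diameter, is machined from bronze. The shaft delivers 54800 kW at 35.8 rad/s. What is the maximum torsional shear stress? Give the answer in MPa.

56.7 MPa

ω = 35.8 rad/s, so T = P/ω = 54800×10³ / 35.80 = 1.531e6 N·m.
J = πd⁴/32 = π(0.516)⁴/32 = 6.960×10^-3 m⁴.
τ_max = T·r/J = 1.531e6 × 0.258 / 6.960×10^-3 = 5.674×10^7 Pa.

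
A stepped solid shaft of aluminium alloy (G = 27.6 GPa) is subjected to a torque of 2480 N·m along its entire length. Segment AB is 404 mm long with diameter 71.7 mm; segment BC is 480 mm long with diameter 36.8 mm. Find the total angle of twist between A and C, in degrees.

J_AB = π(0.0717)⁴/32 = 2.59×10^-6 m⁴; J_BC = π(0.0368)⁴/32 = 1.80×10^-7 m⁴.
θ = (T/G)·Σ L_i/J_i = (2480/27.6×10⁹)·(0.404/2.59×10^-6 + 0.480/1.80×10^-7) = 0.2535 rad.

14.5°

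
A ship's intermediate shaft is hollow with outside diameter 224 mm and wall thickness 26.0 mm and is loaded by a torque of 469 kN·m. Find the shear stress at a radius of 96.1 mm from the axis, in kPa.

J = π(d_o⁴ − d_i⁴)/32 = π(0.224⁴ − 0.172⁴)/32 = 1.612×10^-4 m⁴.
Shear stress varies linearly with radius: τ = T·r/J = 469000 × 0.0961 / 1.612×10^-4 = 2.795×10^8 Pa.

280000 kPa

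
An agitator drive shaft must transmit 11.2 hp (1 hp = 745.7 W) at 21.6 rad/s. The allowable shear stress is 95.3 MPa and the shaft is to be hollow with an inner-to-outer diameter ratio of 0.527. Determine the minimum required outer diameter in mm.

28.2 mm

ω = 21.6 rad/s, so T = P/ω = 11.2×745.7 / 21.60 = 386.7 N·m.
For a hollow shaft with d_i/d_o = 0.527: τ_max = 16T/(π d_o³ (1−k⁴)), so d_o = [16T/(π τ_allow (1−k⁴))]^(1/3) = [16·386.7/(π·9.53×10^7·0.9229)]^(1/3) = 0.02819 m.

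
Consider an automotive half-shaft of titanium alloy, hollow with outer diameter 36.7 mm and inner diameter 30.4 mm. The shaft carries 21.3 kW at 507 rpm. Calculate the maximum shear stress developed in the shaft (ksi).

ω = 2π·507/60 = 53.09 rad/s, so T = P/ω = 21.3×10³ / 53.09 = 401.2 N·m.
J = π(d_o⁴ − d_i⁴)/32 = π(0.0367⁴ − 0.0304⁴)/32 = 9.425×10^-8 m⁴.
τ_max = T·r/J = 401.2 × 0.0184 / 9.425×10^-8 = 7.811×10^7 Pa.

11.3 ksi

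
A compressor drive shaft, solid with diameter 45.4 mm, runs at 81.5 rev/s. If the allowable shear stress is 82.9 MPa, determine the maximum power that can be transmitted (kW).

J = πd⁴/32 = π(0.0454)⁴/32 = 4.171×10^-7 m⁴.
T_max = τ_allow·J/r = 8.29×10^7 × 4.171×10^-7 / 0.0227 = 1523 N·m.
ω = 2π·81.5 = 512.1 rad/s, so P_max = T_max·ω = 7.800×10^5 W.

780 kW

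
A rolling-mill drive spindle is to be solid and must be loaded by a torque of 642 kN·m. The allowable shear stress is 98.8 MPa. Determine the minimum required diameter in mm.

For a solid shaft τ_max = 16T/(πd³), so d = (16T/(π τ_allow))^(1/3) = (16·642000/(π·9.88×10^7))^(1/3) = 0.3211 m.

321 mm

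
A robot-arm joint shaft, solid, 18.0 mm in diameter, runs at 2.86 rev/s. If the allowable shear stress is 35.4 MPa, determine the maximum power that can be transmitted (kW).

J = πd⁴/32 = π(0.0180)⁴/32 = 1.031×10^-8 m⁴.
T_max = τ_allow·J/r = 3.54×10^7 × 1.031×10^-8 / 0.00900 = 40.54 N·m.
ω = 2π·2.86 = 17.97 rad/s, so P_max = T_max·ω = 728.4 W.

0.728 kW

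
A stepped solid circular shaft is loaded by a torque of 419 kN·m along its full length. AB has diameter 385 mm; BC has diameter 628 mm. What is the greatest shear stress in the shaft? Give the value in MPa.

37.4 MPa

Under the same torque, τ_max = 16T/(πd³) is largest where d is smallest — segment AB (d = 385 mm).
τ_max = 16·419000/(π·(0.385)³) = 3.739×10^7 Pa.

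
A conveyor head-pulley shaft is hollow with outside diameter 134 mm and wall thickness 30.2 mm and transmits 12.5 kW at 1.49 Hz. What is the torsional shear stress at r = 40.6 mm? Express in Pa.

ω = 2π·1.49 = 9.362 rad/s, so T = P/ω = 12.5×10³ / 9.362 = 1335 N·m.
J = π(d_o⁴ − d_i⁴)/32 = π(0.134⁴ − 0.0736⁴)/32 = 2.877×10^-5 m⁴.
Shear stress varies linearly with radius: τ = T·r/J = 1335 × 0.0406 / 2.877×10^-5 = 1.884×10^6 Pa.

1.88e6 Pa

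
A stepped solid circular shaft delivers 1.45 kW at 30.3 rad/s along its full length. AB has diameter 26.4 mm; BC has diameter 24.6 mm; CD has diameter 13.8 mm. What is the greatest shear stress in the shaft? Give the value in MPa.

ω = 30.3 rad/s, so T = P/ω = 1.45×10³ / 30.30 = 47.85 N·m.
Under the same torque, τ_max = 16T/(πd³) is largest where d is smallest — segment CD (d = 13.8 mm).
τ_max = 16·47.85/(π·(0.0138)³) = 9.274×10^7 Pa.

92.7 MPa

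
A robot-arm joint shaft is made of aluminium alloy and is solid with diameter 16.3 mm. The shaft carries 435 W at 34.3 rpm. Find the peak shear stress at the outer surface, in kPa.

142000 kPa

ω = 2π·34.3/60 = 3.592 rad/s, so T = P/ω = 435 / 3.592 = 121.1 N·m.
J = πd⁴/32 = π(0.0163)⁴/32 = 6.930×10^-9 m⁴.
τ_max = T·r/J = 121.1 × 0.00815 / 6.930×10^-9 = 1.424×10^8 Pa.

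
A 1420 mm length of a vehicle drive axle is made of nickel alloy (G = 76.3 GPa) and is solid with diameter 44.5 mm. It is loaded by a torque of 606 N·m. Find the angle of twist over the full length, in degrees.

1.68°

J = πd⁴/32 = π(0.0445)⁴/32 = 3.850×10^-7 m⁴.
θ = T·L/(G·J) = 606.0 × 1.42 / (76.3×10⁹ × 3.850×10^-7) = 0.02930 rad.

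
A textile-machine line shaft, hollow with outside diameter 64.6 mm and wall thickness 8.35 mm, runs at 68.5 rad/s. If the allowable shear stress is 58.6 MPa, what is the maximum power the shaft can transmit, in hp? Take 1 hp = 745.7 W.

J = π(d_o⁴ − d_i⁴)/32 = π(0.0646⁴ − 0.0479⁴)/32 = 1.193×10^-6 m⁴.
T_max = τ_allow·J/r = 5.86×10^7 × 1.193×10^-6 / 0.0323 = 2164 N·m.
ω = 68.5 rad/s, so P_max = T_max·ω = 1.483×10^5 W.

199 hp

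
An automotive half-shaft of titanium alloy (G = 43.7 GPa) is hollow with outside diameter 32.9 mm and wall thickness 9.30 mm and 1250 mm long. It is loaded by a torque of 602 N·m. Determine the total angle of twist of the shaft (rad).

0.155 rad

J = π(d_o⁴ − d_i⁴)/32 = π(0.0329⁴ − 0.0143⁴)/32 = 1.109×10^-7 m⁴.
θ = T·L/(G·J) = 602.0 × 1.25 / (43.7×10⁹ × 1.109×10^-7) = 0.1552 rad.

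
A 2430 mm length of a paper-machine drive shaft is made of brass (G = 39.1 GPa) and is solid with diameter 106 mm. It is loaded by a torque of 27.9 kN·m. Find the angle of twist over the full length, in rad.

J = πd⁴/32 = π(0.106)⁴/32 = 1.239×10^-5 m⁴.
θ = T·L/(G·J) = 27900 × 2.43 / (39.1×10⁹ × 1.239×10^-5) = 0.1399 rad.

0.140 rad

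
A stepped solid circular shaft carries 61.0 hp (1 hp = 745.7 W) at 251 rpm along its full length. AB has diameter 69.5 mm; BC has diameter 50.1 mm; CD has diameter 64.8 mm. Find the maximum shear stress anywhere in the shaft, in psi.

10200 psi

ω = 2π·251/60 = 26.28 rad/s, so T = P/ω = 61.0×745.7 / 26.28 = 1731 N·m.
Under the same torque, τ_max = 16T/(πd³) is largest where d is smallest — segment BC (d = 50.1 mm).
τ_max = 16·1731/(π·(0.0501)³) = 7.009×10^7 Pa.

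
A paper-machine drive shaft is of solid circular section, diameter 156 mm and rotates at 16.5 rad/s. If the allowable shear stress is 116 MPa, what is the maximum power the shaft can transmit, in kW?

J = πd⁴/32 = π(0.156)⁴/32 = 5.814×10^-5 m⁴.
T_max = τ_allow·J/r = 1.16×10^8 × 5.814×10^-5 / 0.0780 = 86470 N·m.
ω = 16.5 rad/s, so P_max = T_max·ω = 1.427×10^6 W.

1430 kW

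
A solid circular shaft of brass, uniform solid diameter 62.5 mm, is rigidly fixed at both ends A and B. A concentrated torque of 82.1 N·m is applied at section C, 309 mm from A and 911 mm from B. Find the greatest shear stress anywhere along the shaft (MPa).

1.28 MPa

With uniform GJ and both ends fixed, compatibility θ_AC = θ_CB gives T_A·a = T_B·b, together with T_A + T_B = T₀.
T_A = T₀·b/(a+b) = 82.10·911/1220 = 61.31 N·m; T_B = 20.79 N·m.
τ in each portion: τ_AC = 1.28×10^6 Pa, τ_CB = 4.34×10^5 Pa; maximum is in AC.
τ_max = T_AC·r/J = 61.31·0.0312/1.50×10^-6 = 1.279×10^6 Pa.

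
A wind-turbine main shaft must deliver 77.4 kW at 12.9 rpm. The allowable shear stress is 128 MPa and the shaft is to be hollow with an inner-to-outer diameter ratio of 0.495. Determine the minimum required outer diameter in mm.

134 mm

ω = 2π·12.9/60 = 1.351 rad/s, so T = P/ω = 77.4×10³ / 1.351 = 57300 N·m.
For a hollow shaft with d_i/d_o = 0.495: τ_max = 16T/(π d_o³ (1−k⁴)), so d_o = [16T/(π τ_allow (1−k⁴))]^(1/3) = [16·57300/(π·1.28×10^8·0.9400)]^(1/3) = 0.1344 m.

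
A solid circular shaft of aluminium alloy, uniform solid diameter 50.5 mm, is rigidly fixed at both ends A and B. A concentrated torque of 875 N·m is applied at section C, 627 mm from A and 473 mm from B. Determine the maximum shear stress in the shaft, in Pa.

With uniform GJ and both ends fixed, compatibility θ_AC = θ_CB gives T_A·a = T_B·b, together with T_A + T_B = T₀.
T_A = T₀·b/(a+b) = 875.0·473/1100 = 376.2 N·m; T_B = 498.8 N·m.
τ in each portion: τ_AC = 1.49×10^7 Pa, τ_CB = 1.97×10^7 Pa; maximum is in CB.
τ_max = T_CB·r/J = 498.8·0.0253/6.39×10^-7 = 1.972×10^7 Pa.

1.97e7 Pa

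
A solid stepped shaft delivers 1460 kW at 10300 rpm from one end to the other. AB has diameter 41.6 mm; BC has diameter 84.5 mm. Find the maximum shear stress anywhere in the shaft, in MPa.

95.8 MPa

ω = 2π·10300/60 = 1079 rad/s, so T = P/ω = 1460×10³ / 1079 = 1354 N·m.
Under the same torque, τ_max = 16T/(πd³) is largest where d is smallest — segment AB (d = 41.6 mm).
τ_max = 16·1354/(π·(0.0416)³) = 9.576×10^7 Pa.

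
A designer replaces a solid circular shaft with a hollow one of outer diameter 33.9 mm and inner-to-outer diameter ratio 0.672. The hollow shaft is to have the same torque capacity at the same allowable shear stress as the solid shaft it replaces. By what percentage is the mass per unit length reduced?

36.2 %

Equal τ_max and T ⇒ the solid shaft needs d_s³ = d_o³(1−k⁴), so d_s = 33.9·(1−0.672⁴)^(1/3) = 31.42 mm.
Area ratio A_h/A_s = d_o²(1−k²)/d_s² = (1−k²)/(1−k⁴)^(2/3) = 0.6385.
Mass saving = 1 − 0.6385 = 36.2 %.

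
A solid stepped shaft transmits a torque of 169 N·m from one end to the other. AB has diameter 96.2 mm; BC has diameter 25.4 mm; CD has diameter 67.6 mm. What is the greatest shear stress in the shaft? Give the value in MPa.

52.5 MPa

Under the same torque, τ_max = 16T/(πd³) is largest where d is smallest — segment BC (d = 25.4 mm).
τ_max = 16·169.0/(π·(0.0254)³) = 5.252×10^7 Pa.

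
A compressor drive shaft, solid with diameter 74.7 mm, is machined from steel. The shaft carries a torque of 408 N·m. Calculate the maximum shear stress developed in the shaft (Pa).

J = πd⁴/32 = π(0.0747)⁴/32 = 3.057×10^-6 m⁴.
τ_max = T·r/J = 408.0 × 0.0374 / 3.057×10^-6 = 4.985×10^6 Pa.

4.99e6 Pa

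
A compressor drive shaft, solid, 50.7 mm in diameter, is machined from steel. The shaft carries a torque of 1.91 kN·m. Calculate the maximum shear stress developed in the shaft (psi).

10800 psi

J = πd⁴/32 = π(0.0507)⁴/32 = 6.487×10^-7 m⁴.
τ_max = T·r/J = 1910 × 0.0254 / 6.487×10^-7 = 7.464×10^7 Pa.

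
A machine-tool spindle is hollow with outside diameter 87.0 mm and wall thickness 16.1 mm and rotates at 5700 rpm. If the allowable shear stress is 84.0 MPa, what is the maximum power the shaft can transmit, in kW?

5460 kW

J = π(d_o⁴ − d_i⁴)/32 = π(0.0870⁴ − 0.0548⁴)/32 = 4.739×10^-6 m⁴.
T_max = τ_allow·J/r = 8.40×10^7 × 4.739×10^-6 / 0.0435 = 9151 N·m.
ω = 2π·5700/60 = 596.9 rad/s, so P_max = T_max·ω = 5.462×10^6 W.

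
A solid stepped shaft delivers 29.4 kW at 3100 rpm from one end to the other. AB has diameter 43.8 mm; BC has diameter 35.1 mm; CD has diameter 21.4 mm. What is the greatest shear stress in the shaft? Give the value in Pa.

ω = 2π·3100/60 = 324.6 rad/s, so T = P/ω = 29.4×10³ / 324.6 = 90.56 N·m.
Under the same torque, τ_max = 16T/(πd³) is largest where d is smallest — segment CD (d = 21.4 mm).
τ_max = 16·90.56/(π·(0.0214)³) = 4.706×10^7 Pa.

4.71e7 Pa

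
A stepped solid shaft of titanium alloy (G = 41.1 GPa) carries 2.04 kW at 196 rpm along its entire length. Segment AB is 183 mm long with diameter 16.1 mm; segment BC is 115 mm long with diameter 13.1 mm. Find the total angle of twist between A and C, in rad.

ω = 2π·196/60 = 20.53 rad/s, so T = P/ω = 2.04×10³ / 20.53 = 99.39 N·m.
J_AB = π(0.0161)⁴/32 = 6.60×10^-9 m⁴; J_BC = π(0.0131)⁴/32 = 2.89×10^-9 m⁴.
θ = (T/G)·Σ L_i/J_i = (99.39/41.1×10⁹)·(0.183/6.60×10^-9 + 0.115/2.89×10^-9) = 0.1633 rad.

0.163 rad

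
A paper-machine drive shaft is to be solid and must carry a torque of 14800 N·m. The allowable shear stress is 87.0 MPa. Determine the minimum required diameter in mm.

95.3 mm

For a solid shaft τ_max = 16T/(πd³), so d = (16T/(π τ_allow))^(1/3) = (16·14800/(π·8.70×10^7))^(1/3) = 0.09533 m.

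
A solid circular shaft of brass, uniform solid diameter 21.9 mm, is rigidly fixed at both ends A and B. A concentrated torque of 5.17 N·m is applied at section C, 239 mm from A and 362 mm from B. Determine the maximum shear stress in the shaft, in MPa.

With uniform GJ and both ends fixed, compatibility θ_AC = θ_CB gives T_A·a = T_B·b, together with T_A + T_B = T₀.
T_A = T₀·b/(a+b) = 5.170·362/601.0 = 3.114 N·m; T_B = 2.056 N·m.
τ in each portion: τ_AC = 1.51×10^6 Pa, τ_CB = 9.97×10^5 Pa; maximum is in AC.
τ_max = T_AC·r/J = 3.114·0.0109/2.26×10^-8 = 1.510×10^6 Pa.

1.51 MPa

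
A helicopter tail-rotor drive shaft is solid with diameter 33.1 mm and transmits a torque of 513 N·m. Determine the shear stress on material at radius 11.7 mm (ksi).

J = πd⁴/32 = π(0.0331)⁴/32 = 1.178×10^-7 m⁴.
Shear stress varies linearly with radius: τ = T·r/J = 513.0 × 0.0117 / 1.178×10^-7 = 5.093×10^7 Pa.

7.39 ksi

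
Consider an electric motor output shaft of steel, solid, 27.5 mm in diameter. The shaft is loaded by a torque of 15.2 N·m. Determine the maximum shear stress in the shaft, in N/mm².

3.72 N/mm²

J = πd⁴/32 = π(0.0275)⁴/32 = 5.615×10^-8 m⁴.
τ_max = T·r/J = 15.20 × 0.0138 / 5.615×10^-8 = 3.722×10^6 Pa.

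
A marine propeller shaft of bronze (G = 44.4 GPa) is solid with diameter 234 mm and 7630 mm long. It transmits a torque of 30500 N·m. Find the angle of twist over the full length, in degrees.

1.02°

J = πd⁴/32 = π(0.234)⁴/32 = 2.943×10^-4 m⁴.
θ = T·L/(G·J) = 30500 × 7.63 / (44.4×10⁹ × 2.943×10^-4) = 0.01781 rad.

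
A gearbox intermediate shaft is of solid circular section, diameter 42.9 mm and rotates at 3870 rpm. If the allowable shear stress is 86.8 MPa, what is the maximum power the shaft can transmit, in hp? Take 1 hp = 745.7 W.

731 hp

J = πd⁴/32 = π(0.0429)⁴/32 = 3.325×10^-7 m⁴.
T_max = τ_allow·J/r = 8.68×10^7 × 3.325×10^-7 / 0.0215 = 1346 N·m.
ω = 2π·3870/60 = 405.3 rad/s, so P_max = T_max·ω = 5.453×10^5 W.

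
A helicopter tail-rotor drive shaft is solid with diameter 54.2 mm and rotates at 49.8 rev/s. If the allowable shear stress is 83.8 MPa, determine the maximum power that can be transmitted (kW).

820 kW

J = πd⁴/32 = π(0.0542)⁴/32 = 8.472×10^-7 m⁴.
T_max = τ_allow·J/r = 8.38×10^7 × 8.472×10^-7 / 0.0271 = 2620 N·m.
ω = 2π·49.8 = 312.9 rad/s, so P_max = T_max·ω = 8.197×10^5 W.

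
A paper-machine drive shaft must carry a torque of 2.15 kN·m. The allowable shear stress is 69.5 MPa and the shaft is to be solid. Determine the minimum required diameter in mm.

54.0 mm

For a solid shaft τ_max = 16T/(πd³), so d = (16T/(π τ_allow))^(1/3) = (16·2150/(π·6.95×10^7))^(1/3) = 0.05401 m.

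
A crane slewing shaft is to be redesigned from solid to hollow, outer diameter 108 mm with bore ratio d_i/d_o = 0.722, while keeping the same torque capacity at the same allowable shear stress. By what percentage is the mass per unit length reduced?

40.9 %

Equal τ_max and T ⇒ the solid shaft needs d_s³ = d_o³(1−k⁴), so d_s = 108·(1−0.722⁴)^(1/3) = 97.17 mm.
Area ratio A_h/A_s = d_o²(1−k²)/d_s² = (1−k²)/(1−k⁴)^(2/3) = 0.5914.
Mass saving = 1 − 0.5914 = 40.9 %.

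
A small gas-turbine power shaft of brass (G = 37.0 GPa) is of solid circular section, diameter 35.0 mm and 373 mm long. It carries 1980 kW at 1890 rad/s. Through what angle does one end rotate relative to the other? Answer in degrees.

4.11°

ω = 1890 rad/s, so T = P/ω = 1980×10³ / 1890 = 1048 N·m.
J = πd⁴/32 = π(0.0350)⁴/32 = 1.473×10^-7 m⁴.
θ = T·L/(G·J) = 1048 × 0.373 / (37.0×10⁹ × 1.473×10^-7) = 0.07169 rad.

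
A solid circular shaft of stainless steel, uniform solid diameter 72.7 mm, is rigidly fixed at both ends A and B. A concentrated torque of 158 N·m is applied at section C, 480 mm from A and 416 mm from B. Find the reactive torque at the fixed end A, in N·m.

73.4 N·m

With uniform GJ and both ends fixed, compatibility θ_AC = θ_CB gives T_A·a = T_B·b, together with T_A + T_B = T₀.
T_A = T₀·b/(a+b) = 158.0·416/896.0 = 73.36 N·m; T_B = 84.64 N·m.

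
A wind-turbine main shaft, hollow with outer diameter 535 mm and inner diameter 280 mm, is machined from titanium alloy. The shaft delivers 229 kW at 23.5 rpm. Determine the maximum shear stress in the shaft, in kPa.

ω = 2π·23.5/60 = 2.461 rad/s, so T = P/ω = 229×10³ / 2.461 = 93050 N·m.
J = π(d_o⁴ − d_i⁴)/32 = π(0.535⁴ − 0.280⁴)/32 = 7.440×10^-3 m⁴.
τ_max = T·r/J = 93050 × 0.268 / 7.440×10^-3 = 3.346×10^6 Pa.

3350 kPa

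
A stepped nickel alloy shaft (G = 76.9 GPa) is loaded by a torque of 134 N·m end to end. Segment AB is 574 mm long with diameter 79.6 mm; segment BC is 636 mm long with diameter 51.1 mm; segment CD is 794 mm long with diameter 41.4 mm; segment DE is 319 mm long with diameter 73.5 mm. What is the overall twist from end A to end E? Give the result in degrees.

J_AB = π(0.0796)⁴/32 = 3.94×10^-6 m⁴; J_BC = π(0.0511)⁴/32 = 6.69×10^-7 m⁴; J_CD = π(0.0414)⁴/32 = 2.88×10^-7 m⁴; J_DE = π(0.0735)⁴/32 = 2.87×10^-6 m⁴.
θ = (T/G)·Σ L_i/J_i = (134.0/76.9×10⁹)·(0.574/3.94×10^-6 + 0.636/6.69×10^-7 + 0.794/2.88×10^-7 + 0.319/2.87×10^-6) = 6.901×10^-3 rad.

0.395°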